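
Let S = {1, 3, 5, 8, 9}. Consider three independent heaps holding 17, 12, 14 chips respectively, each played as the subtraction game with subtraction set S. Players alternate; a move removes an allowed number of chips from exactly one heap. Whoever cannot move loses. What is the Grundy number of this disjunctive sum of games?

1

All heaps use S = {1, 3, 5, 8, 9}:
n :  0  1  2  3  4  5  6  7  8  9 10 11 12 13 14 15 16 17
G :  0  1  0  1  0  1  0  1  2  3  2  3  2  3  2  3  0  1
Heap A: G(17) = 1.
Heap B: G(12) = 2.
Heap C: G(14) = 2.
Combined Grundy value = 1 ⊕ 2 ⊕ 2 = 1.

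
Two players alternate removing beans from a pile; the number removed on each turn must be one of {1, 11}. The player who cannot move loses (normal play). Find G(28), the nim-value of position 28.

n :  0  1  2  3  4  5  6  7  8  9 10 11 12 13 14 15 16 17 18 19 20 21 22 23 24 25 26 27 28
G :  0  1  0  1  0  1  0  1  0  1  0  1  0  1  0  1  0  1  0  1  0  1  0  1  0  1  0  1  0

0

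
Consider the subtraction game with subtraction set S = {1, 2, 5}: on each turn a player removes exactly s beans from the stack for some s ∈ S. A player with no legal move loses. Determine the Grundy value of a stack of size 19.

1

n :  0  1  2  3  4  5  6  7  8  9 10 11 12 13 14 15 16 17 18 19
G :  0  1  2  0  1  2  0  1  2  0  1  2  0  1  2  0  1  2  0  1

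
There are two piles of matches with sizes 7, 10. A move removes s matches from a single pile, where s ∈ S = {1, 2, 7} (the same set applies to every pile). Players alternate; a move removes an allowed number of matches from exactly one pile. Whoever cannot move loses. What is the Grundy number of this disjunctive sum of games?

0

All piles use S = {1, 2, 7}:
G(0) = 0
G(1) = mex{0} = 1
G(2) = mex{1,0} = 2
G(3) = mex{2,1} = 0
G(4) = mex{0,2} = 1
G(5) = mex{1,0} = 2
G(6) = mex{2,1} = 0
G(7) = mex{0,2,0} = 1
G(8) = mex{1,0,1} = 2
G(9) = mex{2,1,2} = 0
G(10) = mex{0,2,0} = 1
Pile A: G(7) = 1.
Pile B: G(10) = 1.
Combined Grundy value = 1 ⊕ 1 = 0.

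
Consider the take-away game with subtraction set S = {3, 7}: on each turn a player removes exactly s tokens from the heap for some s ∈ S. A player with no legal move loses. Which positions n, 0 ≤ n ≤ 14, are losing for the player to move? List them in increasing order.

n :  0  1  2  3  4  5  6  7  8  9 10 11 12 13 14
G :  0  0  0  1  1  1  0  2  2  1  0  0  0  1  1
P-positions are exactly the n with G(n) = 0.

0, 1, 2, 6, 10, 11, 12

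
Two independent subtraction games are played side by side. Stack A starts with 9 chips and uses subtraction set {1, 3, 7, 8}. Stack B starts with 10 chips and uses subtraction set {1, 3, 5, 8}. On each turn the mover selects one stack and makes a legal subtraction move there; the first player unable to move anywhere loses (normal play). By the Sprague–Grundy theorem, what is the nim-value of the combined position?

Stack A, S = {1, 3, 7, 8}:
n : 0 1 2 3 4 5 6 7 8 9
G : 0 1 0 1 0 1 0 1 2 3
G_A(9) = 3.
Stack B, S = {1, 3, 5, 8}:
G(0) = 0
G(1) = mex{0} = 1
G(2) = mex{1} = 0
G(3) = mex{0,0} = 1
G(4) = mex{1,1} = 0
G(5) = mex{0,0,0} = 1
G(6) = mex{1,1,1} = 0
G(7) = mex{0,0,0} = 1
G(8) = mex{1,1,1,0} = 2
G(9) = mex{2,0,0,1} = 3
G(10) = mex{3,1,1,0} = 2
G_B(10) = 2.
Combined Grundy value = 3 ⊕ 2 = 1.

1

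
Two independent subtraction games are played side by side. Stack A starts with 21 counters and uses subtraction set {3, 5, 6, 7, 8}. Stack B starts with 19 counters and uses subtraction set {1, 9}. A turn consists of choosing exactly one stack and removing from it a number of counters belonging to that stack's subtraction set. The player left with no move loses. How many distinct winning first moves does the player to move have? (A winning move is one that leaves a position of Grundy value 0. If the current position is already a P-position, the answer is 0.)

Stack A, S = {3, 5, 6, 7, 8}:
G(0) = 0
G(1) = mex{} = 0
G(2) = mex{} = 0
G(3) = mex{0} = 1
G(4) = mex{0} = 1
G(5) = mex{0,0} = 1
G(6) = mex{1,0,0} = 2
G(7) = mex{1,0,0,0} = 2
G(8) = mex{1,1,0,0,0} = 2
G(9) = mex{2,1,1,0,0} = 3
G(10) = mex{2,1,1,1,0} = 3
G(11) = mex{2,2,1,1,1} = 0
G(12) = mex{3,2,2,1,1} = 0
G(13) = mex{3,2,2,2,1} = 0
G(14) = mex{0,3,2,2,2} = 1
G(15) = mex{0,3,3,2,2} = 1
G(16) = mex{0,0,3,3,2} = 1
G(17) = mex{1,0,0,3,3} = 2
G(18) = mex{1,0,0,0,3} = 2
G(19) = mex{1,1,0,0,0} = 2
G(20) = mex{2,1,1,0,0} = 3
G(21) = mex{2,1,1,1,0} = 3
G_A(21) = 3.
Stack B, S = {1, 9}:
n :  0  1  2  3  4  5  6  7  8  9 10 11 12 13 14 15 16 17 18 19
G :  0  1  0  1  0  1  0  1  0  1  0  1  0  1  0  1  0  1  0  1
G_B(19) = 1.
Combined Grundy value = 3 ⊕ 1 = 2.
A winning move leaves total XOR = 0, i.e. changes one component's Grundy value g to g ⊕ X where X is the current total.
Stack A: need g' = 3⊕2 = 1. Options: 21−3→G=2, 21−5→G=1, 21−6→G=1, 21−7→G=1, 21−8→G=0. Hits: 3.
Stack B: need g' = 1⊕2 = 3. Options: 19−1→G=0, 19−9→G=0. Hits: 0.

3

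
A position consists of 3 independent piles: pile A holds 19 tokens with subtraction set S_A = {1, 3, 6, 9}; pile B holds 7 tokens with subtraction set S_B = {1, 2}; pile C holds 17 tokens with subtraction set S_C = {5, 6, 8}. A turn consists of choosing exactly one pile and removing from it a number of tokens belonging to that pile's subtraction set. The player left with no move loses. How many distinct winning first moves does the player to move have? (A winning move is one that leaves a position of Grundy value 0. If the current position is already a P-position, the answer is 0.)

3

Pile A, S = {1, 3, 6, 9}:
G(0) = 0
G(1) = mex{0} = 1
G(2) = mex{1} = 0
G(3) = mex{0,0} = 1
G(4) = mex{1,1} = 0
G(5) = mex{0,0} = 1
G(6) = mex{1,1,0} = 2
G(7) = mex{2,0,1} = 3
G(8) = mex{3,1,0} = 2
G(9) = mex{2,2,1,0} = 3
G(10) = mex{3,3,0,1} = 2
G(11) = mex{2,2,1,0} = 3
G(12) = mex{3,3,2,1} = 0
G(13) = mex{0,2,3,0} = 1
G(14) = mex{1,3,2,1} = 0
G(15) = mex{0,0,3,2} = 1
G(16) = mex{1,1,2,3} = 0
G(17) = mex{0,0,3,2} = 1
G(18) = mex{1,1,0,3} = 2
G(19) = mex{2,0,1,2} = 3
G_A(19) = 3.
Pile B, S = {1, 2}:
n : 0 1 2 3 4 5 6 7
G : 0 1 2 0 1 2 0 1
G_B(7) = 1.
Pile C, S = {5, 6, 8}:
G(0) = 0
G(1) = mex{} = 0
G(2) = mex{} = 0
G(3) = mex{} = 0
G(4) = mex{} = 0
G(5) = mex{0} = 1
G(6) = mex{0,0} = 1
G(7) = mex{0,0} = 1
G(8) = mex{0,0,0} = 1
G(9) = mex{0,0,0} = 1
G(10) = mex{1,0,0} = 2
G(11) = mex{1,1,0} = 2
G(12) = mex{1,1,0} = 2
G(13) = mex{1,1,1} = 0
G(14) = mex{1,1,1} = 0
G(15) = mex{2,1,1} = 0
G(16) = mex{2,2,1} = 0
G(17) = mex{2,2,1} = 0
G_C(17) = 0.
Combined Grundy value = 3 ⊕ 1 ⊕ 0 = 2.
A winning move leaves total XOR = 0, i.e. changes one component's Grundy value g to g ⊕ X where X is the current total.
Pile A: need g' = 3⊕2 = 1. Options: 19−1→G=2, 19−3→G=0, 19−6→G=1, 19−9→G=2. Hits: 1.
Pile B: need g' = 1⊕2 = 3. Options: 7−1→G=0, 7−2→G=2. Hits: 0.
Pile C: need g' = 0⊕2 = 2. Options: 17−5→G=2, 17−6→G=2, 17−8→G=1. Hits: 2.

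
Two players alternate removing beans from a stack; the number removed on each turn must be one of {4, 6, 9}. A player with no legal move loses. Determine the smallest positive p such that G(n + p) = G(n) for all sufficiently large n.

13

n :  0  1  2  3  4  5  6  7  8  9 10 11 12 13 14 15 16 17 18 19 20 21 22 23 24 25 26 27
G :  0  0  0  0  1  1  1  1  2  2  2  2  3  0  0  0  0  1  1  1  1  2  2  2  2  3  0  0
G(n+13) = G(n) holds for n = 0,…,8 (a full window of length max(S) = 9), so the sequence is purely periodic with period 13.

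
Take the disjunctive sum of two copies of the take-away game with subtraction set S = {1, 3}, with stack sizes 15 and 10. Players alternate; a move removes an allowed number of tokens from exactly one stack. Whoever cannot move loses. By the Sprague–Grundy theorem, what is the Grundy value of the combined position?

1

All stacks use S = {1, 3}:
n :  0  1  2  3  4  5  6  7  8  9 10 11 12 13 14 15
G :  0  1  0  1  0  1  0  1  0  1  0  1  0  1  0  1
Stack A: G(15) = 1.
Stack B: G(10) = 0.
Combined Grundy value = 1 ⊕ 0 = 1.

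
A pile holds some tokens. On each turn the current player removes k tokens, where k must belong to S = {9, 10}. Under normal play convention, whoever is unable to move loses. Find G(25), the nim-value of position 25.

0

n :  0  1  2  3  4  5  6  7  8  9 10 11 12 13 14 15 16 17 18 19 20 21 22 23 24 25
G :  0  0  0  0  0  0  0  0  0  1  1  1  1  1  1  1  1  1  2  0  0  0  0  0  0  0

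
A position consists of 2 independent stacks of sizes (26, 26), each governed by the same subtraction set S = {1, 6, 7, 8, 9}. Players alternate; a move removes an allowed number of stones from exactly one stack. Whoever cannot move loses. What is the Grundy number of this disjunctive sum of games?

All stacks use S = {1, 6, 7, 8, 9}:
G(0) = 0
G(1) = mex{0} = 1
G(2) = mex{1} = 0
G(3) = mex{0} = 1
G(4) = mex{1} = 0
G(5) = mex{0} = 1
G(6) = mex{1,0} = 2
G(7) = mex{2,1,0} = 3
G(8) = mex{3,0,1,0} = 2
G(9) = mex{2,1,0,1,0} = 3
G(10) = mex{3,0,1,0,1} = 2
G(11) = mex{2,1,0,1,0} = 3
G(12) = mex{3,2,1,0,1} = 4
G(13) = mex{4,3,2,1,0} = 5
G(14) = mex{5,2,3,2,1} = 0
G(15) = mex{0,3,2,3,2} = 1
G(16) = mex{1,2,3,2,3} = 0
G(17) = mex{0,3,2,3,2} = 1
G(18) = mex{1,4,3,2,3} = 0
G(19) = mex{0,5,4,3,2} = 1
G(20) = mex{1,0,5,4,3} = 2
G(21) = mex{2,1,0,5,4} = 3
G(22) = mex{3,0,1,0,5} = 2
G(23) = mex{2,1,0,1,0} = 3
G(24) = mex{3,0,1,0,1} = 2
G(25) = mex{2,1,0,1,0} = 3
G(26) = mex{3,2,1,0,1} = 4
Stack A: G(26) = 4.
Stack B: G(26) = 4.
Combined Grundy value = 4 ⊕ 4 = 0.

0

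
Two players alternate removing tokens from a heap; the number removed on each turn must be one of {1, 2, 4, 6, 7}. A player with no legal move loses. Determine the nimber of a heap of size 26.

G(0) = 0
G(1) = mex{0} = 1
G(2) = mex{1,0} = 2
G(3) = mex{2,1} = 0
G(4) = mex{0,2,0} = 1
G(5) = mex{1,0,1} = 2
G(6) = mex{2,1,2,0} = 3
G(7) = mex{3,2,0,1,0} = 4
G(8) = mex{4,3,1,2,1} = 0
G(9) = mex{0,4,2,0,2} = 1
G(10) = mex{1,0,3,1,0} = 2
G(11) = mex{2,1,4,2,1} = 0
G(12) = mex{0,2,0,3,2} = 1
G(13) = mex{1,0,1,4,3} = 2
G(14) = mex{2,1,2,0,4} = 3
G(15) = mex{3,2,0,1,0} = 4
G(16) = mex{4,3,1,2,1} = 0
G(17) = mex{0,4,2,0,2} = 1
G(18) = mex{1,0,3,1,0} = 2
G(19) = mex{2,1,4,2,1} = 0
G(20) = mex{0,2,0,3,2} = 1
G(21) = mex{1,0,1,4,3} = 2
G(22) = mex{2,1,2,0,4} = 3
G(23) = mex{3,2,0,1,0} = 4
G(24) = mex{4,3,1,2,1} = 0
G(25) = mex{0,4,2,0,2} = 1
G(26) = mex{1,0,3,1,0} = 2

2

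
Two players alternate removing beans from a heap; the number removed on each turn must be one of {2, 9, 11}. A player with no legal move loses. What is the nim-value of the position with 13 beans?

2

n :  0  1  2  3  4  5  6  7  8  9 10 11 12 13
G :  0  0  1  1  0  0  1  1  0  2  1  3  2  2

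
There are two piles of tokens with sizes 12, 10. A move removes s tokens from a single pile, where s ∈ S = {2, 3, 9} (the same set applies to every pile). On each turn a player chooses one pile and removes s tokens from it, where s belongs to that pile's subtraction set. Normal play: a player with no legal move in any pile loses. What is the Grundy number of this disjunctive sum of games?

All piles use S = {2, 3, 9}:
n :  0  1  2  3  4  5  6  7  8  9 10 11 12
G :  0  0  1  1  2  0  0  1  1  2  2  0  0
Pile A: G(12) = 0.
Pile B: G(10) = 2.
Combined Grundy value = 0 ⊕ 2 = 2.

2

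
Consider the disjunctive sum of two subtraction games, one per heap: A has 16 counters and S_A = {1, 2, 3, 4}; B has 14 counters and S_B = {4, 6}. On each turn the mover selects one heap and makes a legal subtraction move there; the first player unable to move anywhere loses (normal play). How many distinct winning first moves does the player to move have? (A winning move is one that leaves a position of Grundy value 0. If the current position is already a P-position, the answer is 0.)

Heap A, S = {1, 2, 3, 4}:
G(0) = 0
G(1) = mex{0} = 1
G(2) = mex{1,0} = 2
G(3) = mex{2,1,0} = 3
G(4) = mex{3,2,1,0} = 4
G(5) = mex{4,3,2,1} = 0
G(6) = mex{0,4,3,2} = 1
G(7) = mex{1,0,4,3} = 2
G(8) = mex{2,1,0,4} = 3
G(9) = mex{3,2,1,0} = 4
G(10) = mex{4,3,2,1} = 0
G(11) = mex{0,4,3,2} = 1
G(12) = mex{1,0,4,3} = 2
G(13) = mex{2,1,0,4} = 3
G(14) = mex{3,2,1,0} = 4
G(15) = mex{4,3,2,1} = 0
G(16) = mex{0,4,3,2} = 1
G_A(16) = 1.
Heap B, S = {4, 6}:
n :  0  1  2  3  4  5  6  7  8  9 10 11 12 13 14
G :  0  0  0  0  1  1  1  1  2  2  0  0  0  0  1
G_B(14) = 1.
Combined Grundy value = 1 ⊕ 1 = 0.
A winning move leaves total XOR = 0, i.e. changes one component's Grundy value g to g ⊕ X where X is the current total.
Heap A: target g' = 1⊕0 = 1, but every legal move changes the Grundy value (mex property), so 0 moves.
Heap B: target g' = 1⊕0 = 1, but every legal move changes the Grundy value (mex property), so 0 moves.

0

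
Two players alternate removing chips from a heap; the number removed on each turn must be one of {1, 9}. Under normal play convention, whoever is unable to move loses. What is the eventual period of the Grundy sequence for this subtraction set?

G(0) = 0
G(1) = mex{0} = 1
G(2) = mex{1} = 0
G(3) = mex{0} = 1
G(4) = mex{1} = 0
G(5) = mex{0} = 1
G(6) = mex{1} = 0
G(7) = mex{0} = 1
G(8) = mex{1} = 0
G(9) = mex{0,0} = 1
G(10) = mex{1,1} = 0
G(11) = mex{0,0} = 1
G(12) = mex{1,1} = 0
G(13) = mex{0,0} = 1
G(14) = mex{1,1} = 0
G(n+2) = G(n) holds for n = 0,…,8 (a full window of length max(S) = 9), so the sequence is purely periodic with period 2.

2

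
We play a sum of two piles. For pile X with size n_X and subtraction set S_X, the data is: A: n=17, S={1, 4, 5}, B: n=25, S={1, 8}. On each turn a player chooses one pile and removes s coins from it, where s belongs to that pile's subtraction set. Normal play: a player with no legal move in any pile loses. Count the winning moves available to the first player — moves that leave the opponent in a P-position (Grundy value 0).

Pile A, S = {1, 4, 5}:
n :  0  1  2  3  4  5  6  7  8  9 10 11 12 13 14 15 16 17
G :  0  1  0  1  2  3  2  3  0  1  0  1  2  3  2  3  0  1
G_A(17) = 1.
Pile B, S = {1, 8}:
n :  0  1  2  3  4  5  6  7  8  9 10 11 12 13 14 15 16 17 18 19 20 21 22 23 24 25
G :  0  1  0  1  0  1  0  1  2  0  1  0  1  0  1  0  1  2  0  1  0  1  0  1  0  1
G_B(25) = 1.
Combined Grundy value = 1 ⊕ 1 = 0.
A winning move leaves total XOR = 0, i.e. changes one component's Grundy value g to g ⊕ X where X is the current total.
Pile A: target g' = 1⊕0 = 1, but every legal move changes the Grundy value (mex property), so 0 moves.
Pile B: target g' = 1⊕0 = 1, but every legal move changes the Grundy value (mex property), so 0 moves.

0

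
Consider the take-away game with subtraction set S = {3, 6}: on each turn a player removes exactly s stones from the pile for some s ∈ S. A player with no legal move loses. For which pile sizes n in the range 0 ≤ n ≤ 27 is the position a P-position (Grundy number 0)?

0, 1, 2, 9, 10, 11, 18, 19, 20, 27

G(0) = 0
G(1) = mex{} = 0
G(2) = mex{} = 0
G(3) = mex{0} = 1
G(4) = mex{0} = 1
G(5) = mex{0} = 1
G(6) = mex{1,0} = 2
G(7) = mex{1,0} = 2
G(8) = mex{1,0} = 2
G(9) = mex{2,1} = 0
G(10) = mex{2,1} = 0
G(11) = mex{2,1} = 0
G(12) = mex{0,2} = 1
G(13) = mex{0,2} = 1
G(14) = mex{0,2} = 1
G(15) = mex{1,0} = 2
G(16) = mex{1,0} = 2
G(17) = mex{1,0} = 2
G(18) = mex{2,1} = 0
G(19) = mex{2,1} = 0
G(20) = mex{2,1} = 0
G(21) = mex{0,2} = 1
G(22) = mex{0,2} = 1
G(23) = mex{0,2} = 1
G(24) = mex{1,0} = 2
G(25) = mex{1,0} = 2
G(26) = mex{1,0} = 2
G(27) = mex{2,1} = 0
P-positions are exactly the n with G(n) = 0.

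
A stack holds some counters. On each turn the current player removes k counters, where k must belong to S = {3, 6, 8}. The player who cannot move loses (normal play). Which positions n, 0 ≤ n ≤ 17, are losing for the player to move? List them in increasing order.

0, 1, 2, 11, 12, 13

n :  0  1  2  3  4  5  6  7  8  9 10 11 12 13 14 15 16 17
G :  0  0  0  1  1  1  2  2  2  3  3  0  0  0  1  1  1  2
P-positions are exactly the n with G(n) = 0.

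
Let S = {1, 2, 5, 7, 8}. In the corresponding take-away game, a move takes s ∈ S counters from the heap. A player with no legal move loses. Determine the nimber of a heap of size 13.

n :  0  1  2  3  4  5  6  7  8  9 10 11 12 13
G :  0  1  2  0  1  2  0  1  2  0  1  2  0  1

1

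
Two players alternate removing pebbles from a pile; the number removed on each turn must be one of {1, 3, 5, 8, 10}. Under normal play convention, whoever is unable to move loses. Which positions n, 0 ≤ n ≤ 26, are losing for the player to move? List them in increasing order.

0, 2, 4, 6, 13, 15, 17, 19, 26

n :  0  1  2  3  4  5  6  7  8  9 10 11 12 13 14 15 16 17 18 19 20 21 22 23 24 25 26
G :  0  1  0  1  0  1  0  1  2  3  2  3  2  0  1  0  1  0  1  0  1  2  3  2  3  2  0
P-positions are exactly the n with G(n) = 0.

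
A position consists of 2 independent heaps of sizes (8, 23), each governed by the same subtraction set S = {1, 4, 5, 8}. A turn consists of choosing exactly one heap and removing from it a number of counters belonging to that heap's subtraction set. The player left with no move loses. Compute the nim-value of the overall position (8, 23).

All heaps use S = {1, 4, 5, 8}:
G(0) = 0
G(1) = mex{0} = 1
G(2) = mex{1} = 0
G(3) = mex{0} = 1
G(4) = mex{1,0} = 2
G(5) = mex{2,1,0} = 3
G(6) = mex{3,0,1} = 2
G(7) = mex{2,1,0} = 3
G(8) = mex{3,2,1,0} = 4
G(9) = mex{4,3,2,1} = 0
G(10) = mex{0,2,3,0} = 1
G(11) = mex{1,3,2,1} = 0
G(12) = mex{0,4,3,2} = 1
G(13) = mex{1,0,4,3} = 2
G(14) = mex{2,1,0,2} = 3
G(15) = mex{3,0,1,3} = 2
G(16) = mex{2,1,0,4} = 3
G(17) = mex{3,2,1,0} = 4
G(18) = mex{4,3,2,1} = 0
G(19) = mex{0,2,3,0} = 1
G(20) = mex{1,3,2,1} = 0
G(21) = mex{0,4,3,2} = 1
G(22) = mex{1,0,4,3} = 2
G(23) = mex{2,1,0,2} = 3
Heap A: G(8) = 4.
Heap B: G(23) = 3.
Combined Grundy value = 4 ⊕ 3 = 7.

7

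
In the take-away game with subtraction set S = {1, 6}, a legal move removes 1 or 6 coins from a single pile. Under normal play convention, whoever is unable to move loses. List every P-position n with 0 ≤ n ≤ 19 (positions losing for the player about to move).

n :  0  1  2  3  4  5  6  7  8  9 10 11 12 13 14 15 16 17 18 19
G :  0  1  0  1  0  1  2  0  1  0  1  0  1  2  0  1  0  1  0  1
P-positions are exactly the n with G(n) = 0.

0, 2, 4, 7, 9, 11, 14, 16, 18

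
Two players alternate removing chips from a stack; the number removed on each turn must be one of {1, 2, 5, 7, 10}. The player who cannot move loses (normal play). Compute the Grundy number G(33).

n :  0  1  2  3  4  5  6  7  8  9 10 11 12 13 14 15 16 17 18 19 20 21 22 23 24 25 26 27 28 29 30 31 32 33
G :  0  1  2  0  1  2  0  1  2  0  1  2  0  1  2  0  1  2  0  1  2  0  1  2  0  1  2  0  1  2  0  1  2  0

0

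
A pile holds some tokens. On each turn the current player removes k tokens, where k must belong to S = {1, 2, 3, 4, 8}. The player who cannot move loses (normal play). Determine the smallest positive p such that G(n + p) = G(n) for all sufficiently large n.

G(0) = 0
G(1) = mex{0} = 1
G(2) = mex{1,0} = 2
G(3) = mex{2,1,0} = 3
G(4) = mex{3,2,1,0} = 4
G(5) = mex{4,3,2,1} = 0
G(6) = mex{0,4,3,2} = 1
G(7) = mex{1,0,4,3} = 2
G(8) = mex{2,1,0,4,0} = 3
G(9) = mex{3,2,1,0,1} = 4
G(10) = mex{4,3,2,1,2} = 0
G(11) = mex{0,4,3,2,3} = 1
G(12) = mex{1,0,4,3,4} = 2
G(13) = mex{2,1,0,4,0} = 3
G(14) = mex{3,2,1,0,1} = 4
G(n+5) = G(n) holds for n = 0,…,7 (a full window of length max(S) = 8), so the sequence is purely periodic with period 5.

5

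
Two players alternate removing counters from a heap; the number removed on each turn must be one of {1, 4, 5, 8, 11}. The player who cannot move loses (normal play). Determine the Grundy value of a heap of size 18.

0

n :  0  1  2  3  4  5  6  7  8  9 10 11 12 13 14 15 16 17 18
G :  0  1  0  1  2  3  2  3  4  0  1  4  0  1  3  0  1  3  0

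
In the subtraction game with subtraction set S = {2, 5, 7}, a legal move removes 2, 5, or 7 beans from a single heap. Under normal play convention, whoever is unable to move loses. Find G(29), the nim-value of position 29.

n :  0  1  2  3  4  5  6  7  8  9 10 11 12 13 14 15 16 17 18 19 20 21 22 23 24 25 26 27 28 29
G :  0  0  1  1  0  2  1  3  2  2  0  3  1  0  0  1  1  2  2  3  3  2  0  0  1  1  0  2  1  3

3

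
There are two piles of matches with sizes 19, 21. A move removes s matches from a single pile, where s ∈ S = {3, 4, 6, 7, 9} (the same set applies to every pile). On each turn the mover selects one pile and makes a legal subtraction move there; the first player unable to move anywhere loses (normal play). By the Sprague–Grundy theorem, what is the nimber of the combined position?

All piles use S = {3, 4, 6, 7, 9}:
G(0) = 0
G(1) = mex{} = 0
G(2) = mex{} = 0
G(3) = mex{0} = 1
G(4) = mex{0,0} = 1
G(5) = mex{0,0} = 1
G(6) = mex{1,0,0} = 2
G(7) = mex{1,1,0,0} = 2
G(8) = mex{1,1,0,0} = 2
G(9) = mex{2,1,1,0,0} = 3
G(10) = mex{2,2,1,1,0} = 3
G(11) = mex{2,2,1,1,0} = 3
G(12) = mex{3,2,2,1,1} = 0
G(13) = mex{3,3,2,2,1} = 0
G(14) = mex{3,3,2,2,1} = 0
G(15) = mex{0,3,3,2,2} = 1
G(16) = mex{0,0,3,3,2} = 1
G(17) = mex{0,0,3,3,2} = 1
G(18) = mex{1,0,0,3,3} = 2
G(19) = mex{1,1,0,0,3} = 2
G(20) = mex{1,1,0,0,3} = 2
G(21) = mex{2,1,1,0,0} = 3
Pile A: G(19) = 2.
Pile B: G(21) = 3.
Combined Grundy value = 2 ⊕ 3 = 1.

1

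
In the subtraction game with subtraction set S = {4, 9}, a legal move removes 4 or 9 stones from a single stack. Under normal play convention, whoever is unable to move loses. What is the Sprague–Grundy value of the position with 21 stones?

0

G(0) = 0
G(1) = mex{} = 0
G(2) = mex{} = 0
G(3) = mex{} = 0
G(4) = mex{0} = 1
G(5) = mex{0} = 1
G(6) = mex{0} = 1
G(7) = mex{0} = 1
G(8) = mex{1} = 0
G(9) = mex{1,0} = 2
G(10) = mex{1,0} = 2
G(11) = mex{1,0} = 2
G(12) = mex{0,0} = 1
G(13) = mex{2,1} = 0
G(14) = mex{2,1} = 0
G(15) = mex{2,1} = 0
G(16) = mex{1,1} = 0
G(17) = mex{0,0} = 1
G(18) = mex{0,2} = 1
G(19) = mex{0,2} = 1
G(20) = mex{0,2} = 1
G(21) = mex{1,1} = 0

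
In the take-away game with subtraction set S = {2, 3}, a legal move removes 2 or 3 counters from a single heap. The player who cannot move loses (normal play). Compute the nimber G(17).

G(0) = 0
G(1) = mex{} = 0
G(2) = mex{0} = 1
G(3) = mex{0,0} = 1
G(4) = mex{1,0} = 2
G(5) = mex{1,1} = 0
G(6) = mex{2,1} = 0
G(7) = mex{0,2} = 1
G(8) = mex{0,0} = 1
G(9) = mex{1,0} = 2
G(10) = mex{1,1} = 0
G(11) = mex{2,1} = 0
G(12) = mex{0,2} = 1
G(13) = mex{0,0} = 1
G(14) = mex{1,0} = 2
G(15) = mex{1,1} = 0
G(16) = mex{2,1} = 0
G(17) = mex{0,2} = 1

1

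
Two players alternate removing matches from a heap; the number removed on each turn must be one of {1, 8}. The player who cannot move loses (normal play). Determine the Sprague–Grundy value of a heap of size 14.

1

G(0) = 0
G(1) = mex{0} = 1
G(2) = mex{1} = 0
G(3) = mex{0} = 1
G(4) = mex{1} = 0
G(5) = mex{0} = 1
G(6) = mex{1} = 0
G(7) = mex{0} = 1
G(8) = mex{1,0} = 2
G(9) = mex{2,1} = 0
G(10) = mex{0,0} = 1
G(11) = mex{1,1} = 0
G(12) = mex{0,0} = 1
G(13) = mex{1,1} = 0
G(14) = mex{0,0} = 1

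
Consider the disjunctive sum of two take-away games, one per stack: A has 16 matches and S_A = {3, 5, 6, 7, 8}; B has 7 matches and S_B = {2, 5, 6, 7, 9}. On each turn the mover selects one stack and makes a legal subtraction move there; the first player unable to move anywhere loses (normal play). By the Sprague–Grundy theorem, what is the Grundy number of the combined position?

Stack A, S = {3, 5, 6, 7, 8}:
G(0) = 0
G(1) = mex{} = 0
G(2) = mex{} = 0
G(3) = mex{0} = 1
G(4) = mex{0} = 1
G(5) = mex{0,0} = 1
G(6) = mex{1,0,0} = 2
G(7) = mex{1,0,0,0} = 2
G(8) = mex{1,1,0,0,0} = 2
G(9) = mex{2,1,1,0,0} = 3
G(10) = mex{2,1,1,1,0} = 3
G(11) = mex{2,2,1,1,1} = 0
G(12) = mex{3,2,2,1,1} = 0
G(13) = mex{3,2,2,2,1} = 0
G(14) = mex{0,3,2,2,2} = 1
G(15) = mex{0,3,3,2,2} = 1
G(16) = mex{0,0,3,3,2} = 1
G_A(16) = 1.
Stack B, S = {2, 5, 6, 7, 9}:
G(0) = 0
G(1) = mex{} = 0
G(2) = mex{0} = 1
G(3) = mex{0} = 1
G(4) = mex{1} = 0
G(5) = mex{1,0} = 2
G(6) = mex{0,0,0} = 1
G(7) = mex{2,1,0,0} = 3
G_B(7) = 3.
Combined Grundy value = 1 ⊕ 3 = 2.

2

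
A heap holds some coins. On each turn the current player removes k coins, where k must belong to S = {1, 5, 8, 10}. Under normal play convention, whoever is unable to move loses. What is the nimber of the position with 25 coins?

n :  0  1  2  3  4  5  6  7  8  9 10 11 12 13 14 15 16 17 18 19 20 21 22 23 24 25
G :  0  1  0  1  0  1  0  1  2  3  2  3  2  0  1  0  1  0  1  0  1  2  3  2  3  2

2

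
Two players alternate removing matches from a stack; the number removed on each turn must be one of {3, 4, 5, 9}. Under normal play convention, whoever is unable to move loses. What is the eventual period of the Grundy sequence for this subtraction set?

14

G(0) = 0
G(1) = mex{} = 0
G(2) = mex{} = 0
G(3) = mex{0} = 1
G(4) = mex{0,0} = 1
G(5) = mex{0,0,0} = 1
G(6) = mex{1,0,0} = 2
G(7) = mex{1,1,0} = 2
G(8) = mex{1,1,1} = 0
G(9) = mex{2,1,1,0} = 3
G(10) = mex{2,2,1,0} = 3
G(11) = mex{0,2,2,0} = 1
G(12) = mex{3,0,2,1} = 4
G(13) = mex{3,3,0,1} = 2
G(14) = mex{1,3,3,1} = 0
G(15) = mex{4,1,3,2} = 0
G(16) = mex{2,4,1,2} = 0
G(17) = mex{0,2,4,0} = 1
G(18) = mex{0,0,2,3} = 1
G(19) = mex{0,0,0,3} = 1
G(20) = mex{1,0,0,1} = 2
G(21) = mex{1,1,0,4} = 2
G(22) = mex{1,1,1,2} = 0
G(23) = mex{2,1,1,0} = 3
G(24) = mex{2,2,1,0} = 3
G(25) = mex{0,2,2,0} = 1
G(26) = mex{3,0,2,1} = 4
G(27) = mex{3,3,0,1} = 2
G(28) = mex{1,3,3,1} = 0
G(29) = mex{4,1,3,2} = 0
G(n+14) = G(n) holds for n = 0,…,8 (a full window of length max(S) = 9), so the sequence is purely periodic with period 14.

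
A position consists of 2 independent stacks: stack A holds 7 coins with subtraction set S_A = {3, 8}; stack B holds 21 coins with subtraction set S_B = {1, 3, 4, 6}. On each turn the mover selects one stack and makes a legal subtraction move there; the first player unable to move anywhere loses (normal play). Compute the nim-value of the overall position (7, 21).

0

Stack A, S = {3, 8}:
n : 0 1 2 3 4 5 6 7
G : 0 0 0 1 1 1 0 0
G_A(7) = 0.
Stack B, S = {1, 3, 4, 6}:
G(0) = 0
G(1) = mex{0} = 1
G(2) = mex{1} = 0
G(3) = mex{0,0} = 1
G(4) = mex{1,1,0} = 2
G(5) = mex{2,0,1} = 3
G(6) = mex{3,1,0,0} = 2
G(7) = mex{2,2,1,1} = 0
G(8) = mex{0,3,2,0} = 1
G(9) = mex{1,2,3,1} = 0
G(10) = mex{0,0,2,2} = 1
G(11) = mex{1,1,0,3} = 2
G(12) = mex{2,0,1,2} = 3
G(13) = mex{3,1,0,0} = 2
G(14) = mex{2,2,1,1} = 0
G(15) = mex{0,3,2,0} = 1
G(16) = mex{1,2,3,1} = 0
G(17) = mex{0,0,2,2} = 1
G(18) = mex{1,1,0,3} = 2
G(19) = mex{2,0,1,2} = 3
G(20) = mex{3,1,0,0} = 2
G(21) = mex{2,2,1,1} = 0
G_B(21) = 0.
Combined Grundy value = 0 ⊕ 0 = 0.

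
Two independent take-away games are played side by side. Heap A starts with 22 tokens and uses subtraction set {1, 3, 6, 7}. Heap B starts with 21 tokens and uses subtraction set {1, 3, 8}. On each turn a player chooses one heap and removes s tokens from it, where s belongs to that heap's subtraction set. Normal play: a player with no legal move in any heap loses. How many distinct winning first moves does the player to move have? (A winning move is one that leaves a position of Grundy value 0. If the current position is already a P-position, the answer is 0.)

0

Heap A, S = {1, 3, 6, 7}:
n :  0  1  2  3  4  5  6  7  8  9 10 11 12 13 14 15 16 17 18 19 20 21 22
G :  0  1  0  1  0  1  2  3  2  3  2  3  0  1  0  1  0  1  2  3  2  3  2
G_A(22) = 2.
Heap B, S = {1, 3, 8}:
G(0) = 0
G(1) = mex{0} = 1
G(2) = mex{1} = 0
G(3) = mex{0,0} = 1
G(4) = mex{1,1} = 0
G(5) = mex{0,0} = 1
G(6) = mex{1,1} = 0
G(7) = mex{0,0} = 1
G(8) = mex{1,1,0} = 2
G(9) = mex{2,0,1} = 3
G(10) = mex{3,1,0} = 2
G(11) = mex{2,2,1} = 0
G(12) = mex{0,3,0} = 1
G(13) = mex{1,2,1} = 0
G(14) = mex{0,0,0} = 1
G(15) = mex{1,1,1} = 0
G(16) = mex{0,0,2} = 1
G(17) = mex{1,1,3} = 0
G(18) = mex{0,0,2} = 1
G(19) = mex{1,1,0} = 2
G(20) = mex{2,0,1} = 3
G(21) = mex{3,1,0} = 2
G_B(21) = 2.
Combined Grundy value = 2 ⊕ 2 = 0.
A winning move leaves total XOR = 0, i.e. changes one component's Grundy value g to g ⊕ X where X is the current total.
Heap A: target g' = 2⊕0 = 2, but every legal move changes the Grundy value (mex property), so 0 moves.
Heap B: target g' = 2⊕0 = 2, but every legal move changes the Grundy value (mex property), so 0 moves.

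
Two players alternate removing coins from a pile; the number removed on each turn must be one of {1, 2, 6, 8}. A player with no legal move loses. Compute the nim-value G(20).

3

n :  0  1  2  3  4  5  6  7  8  9 10 11 12 13 14 15 16 17 18 19 20
G :  0  1  2  0  1  2  3  0  1  2  0  1  2  3  0  1  2  0  1  2  3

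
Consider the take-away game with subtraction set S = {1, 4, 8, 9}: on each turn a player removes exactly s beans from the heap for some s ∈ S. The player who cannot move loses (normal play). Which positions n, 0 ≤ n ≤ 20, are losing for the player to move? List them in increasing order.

0, 2, 5, 7, 12, 17, 19

n :  0  1  2  3  4  5  6  7  8  9 10 11 12 13 14 15 16 17 18 19 20
G :  0  1  0  1  2  0  1  0  1  2  3  2  0  1  2  3  2  0  1  0  1
P-positions are exactly the n with G(n) = 0.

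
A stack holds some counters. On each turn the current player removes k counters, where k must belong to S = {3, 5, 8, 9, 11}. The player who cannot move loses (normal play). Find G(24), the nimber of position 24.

3

G(0) = 0
G(1) = mex{} = 0
G(2) = mex{} = 0
G(3) = mex{0} = 1
G(4) = mex{0} = 1
G(5) = mex{0,0} = 1
G(6) = mex{1,0} = 2
G(7) = mex{1,0} = 2
G(8) = mex{1,1,0} = 2
G(9) = mex{2,1,0,0} = 3
G(10) = mex{2,1,0,0} = 3
G(11) = mex{2,2,1,0,0} = 3
G(12) = mex{3,2,1,1,0} = 4
G(13) = mex{3,2,1,1,0} = 4
G(14) = mex{3,3,2,1,1} = 0
G(15) = mex{4,3,2,2,1} = 0
G(16) = mex{4,3,2,2,1} = 0
G(17) = mex{0,4,3,2,2} = 1
G(18) = mex{0,4,3,3,2} = 1
G(19) = mex{0,0,3,3,2} = 1
G(20) = mex{1,0,4,3,3} = 2
G(21) = mex{1,0,4,4,3} = 2
G(22) = mex{1,1,0,4,3} = 2
G(23) = mex{2,1,0,0,4} = 3
G(24) = mex{2,1,0,0,4} = 3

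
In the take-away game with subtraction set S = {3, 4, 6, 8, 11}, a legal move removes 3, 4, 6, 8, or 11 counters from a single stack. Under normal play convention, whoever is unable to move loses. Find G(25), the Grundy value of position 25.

n :  0  1  2  3  4  5  6  7  8  9 10 11 12 13 14 15 16 17 18 19 20 21 22 23 24 25
G :  0  0  0  1  1  1  2  2  2  3  3  3  4  4  0  0  0  1  1  1  2  2  2  3  3  3

3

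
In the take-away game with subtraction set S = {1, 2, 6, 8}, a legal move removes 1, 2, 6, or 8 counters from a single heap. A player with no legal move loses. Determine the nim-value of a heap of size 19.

2

G(0) = 0
G(1) = mex{0} = 1
G(2) = mex{1,0} = 2
G(3) = mex{2,1} = 0
G(4) = mex{0,2} = 1
G(5) = mex{1,0} = 2
G(6) = mex{2,1,0} = 3
G(7) = mex{3,2,1} = 0
G(8) = mex{0,3,2,0} = 1
G(9) = mex{1,0,0,1} = 2
G(10) = mex{2,1,1,2} = 0
G(11) = mex{0,2,2,0} = 1
G(12) = mex{1,0,3,1} = 2
G(13) = mex{2,1,0,2} = 3
G(14) = mex{3,2,1,3} = 0
G(15) = mex{0,3,2,0} = 1
G(16) = mex{1,0,0,1} = 2
G(17) = mex{2,1,1,2} = 0
G(18) = mex{0,2,2,0} = 1
G(19) = mex{1,0,3,1} = 2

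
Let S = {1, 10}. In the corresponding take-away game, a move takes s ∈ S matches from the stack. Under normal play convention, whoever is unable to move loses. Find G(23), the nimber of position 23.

1

G(0) = 0
G(1) = mex{0} = 1
G(2) = mex{1} = 0
G(3) = mex{0} = 1
G(4) = mex{1} = 0
G(5) = mex{0} = 1
G(6) = mex{1} = 0
G(7) = mex{0} = 1
G(8) = mex{1} = 0
G(9) = mex{0} = 1
G(10) = mex{1,0} = 2
G(11) = mex{2,1} = 0
G(12) = mex{0,0} = 1
G(13) = mex{1,1} = 0
G(14) = mex{0,0} = 1
G(15) = mex{1,1} = 0
G(16) = mex{0,0} = 1
G(17) = mex{1,1} = 0
G(18) = mex{0,0} = 1
G(19) = mex{1,1} = 0
G(20) = mex{0,2} = 1
G(21) = mex{1,0} = 2
G(22) = mex{2,1} = 0
G(23) = mex{0,0} = 1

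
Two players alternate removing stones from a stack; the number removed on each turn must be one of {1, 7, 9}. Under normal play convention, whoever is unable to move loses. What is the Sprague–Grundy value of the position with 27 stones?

1

n :  0  1  2  3  4  5  6  7  8  9 10 11 12 13 14 15 16 17 18 19 20 21 22 23 24 25 26 27
G :  0  1  0  1  0  1  0  1  0  1  0  1  0  1  0  1  0  1  0  1  0  1  0  1  0  1  0  1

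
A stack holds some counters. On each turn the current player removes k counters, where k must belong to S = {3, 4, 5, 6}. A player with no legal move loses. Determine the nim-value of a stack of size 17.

2

G(0) = 0
G(1) = mex{} = 0
G(2) = mex{} = 0
G(3) = mex{0} = 1
G(4) = mex{0,0} = 1
G(5) = mex{0,0,0} = 1
G(6) = mex{1,0,0,0} = 2
G(7) = mex{1,1,0,0} = 2
G(8) = mex{1,1,1,0} = 2
G(9) = mex{2,1,1,1} = 0
G(10) = mex{2,2,1,1} = 0
G(11) = mex{2,2,2,1} = 0
G(12) = mex{0,2,2,2} = 1
G(13) = mex{0,0,2,2} = 1
G(14) = mex{0,0,0,2} = 1
G(15) = mex{1,0,0,0} = 2
G(16) = mex{1,1,0,0} = 2
G(17) = mex{1,1,1,0} = 2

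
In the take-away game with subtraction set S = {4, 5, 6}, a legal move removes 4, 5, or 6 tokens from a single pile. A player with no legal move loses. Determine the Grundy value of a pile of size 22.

G(0) = 0
G(1) = mex{} = 0
G(2) = mex{} = 0
G(3) = mex{} = 0
G(4) = mex{0} = 1
G(5) = mex{0,0} = 1
G(6) = mex{0,0,0} = 1
G(7) = mex{0,0,0} = 1
G(8) = mex{1,0,0} = 2
G(9) = mex{1,1,0} = 2
G(10) = mex{1,1,1} = 0
G(11) = mex{1,1,1} = 0
G(12) = mex{2,1,1} = 0
G(13) = mex{2,2,1} = 0
G(14) = mex{0,2,2} = 1
G(15) = mex{0,0,2} = 1
G(16) = mex{0,0,0} = 1
G(17) = mex{0,0,0} = 1
G(18) = mex{1,0,0} = 2
G(19) = mex{1,1,0} = 2
G(20) = mex{1,1,1} = 0
G(21) = mex{1,1,1} = 0
G(22) = mex{2,1,1} = 0

0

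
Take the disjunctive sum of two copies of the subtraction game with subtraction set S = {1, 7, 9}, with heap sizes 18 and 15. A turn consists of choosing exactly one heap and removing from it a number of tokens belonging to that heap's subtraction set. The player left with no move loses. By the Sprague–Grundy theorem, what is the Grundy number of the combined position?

1

All heaps use S = {1, 7, 9}:
G(0) = 0
G(1) = mex{0} = 1
G(2) = mex{1} = 0
G(3) = mex{0} = 1
G(4) = mex{1} = 0
G(5) = mex{0} = 1
G(6) = mex{1} = 0
G(7) = mex{0,0} = 1
G(8) = mex{1,1} = 0
G(9) = mex{0,0,0} = 1
G(10) = mex{1,1,1} = 0
G(11) = mex{0,0,0} = 1
G(12) = mex{1,1,1} = 0
G(13) = mex{0,0,0} = 1
G(14) = mex{1,1,1} = 0
G(15) = mex{0,0,0} = 1
G(16) = mex{1,1,1} = 0
G(17) = mex{0,0,0} = 1
G(18) = mex{1,1,1} = 0
Heap A: G(18) = 0.
Heap B: G(15) = 1.
Combined Grundy value = 0 ⊕ 1 = 1.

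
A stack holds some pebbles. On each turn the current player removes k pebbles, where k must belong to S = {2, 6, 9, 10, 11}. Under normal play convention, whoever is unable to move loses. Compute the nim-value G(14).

G(0) = 0
G(1) = mex{} = 0
G(2) = mex{0} = 1
G(3) = mex{0} = 1
G(4) = mex{1} = 0
G(5) = mex{1} = 0
G(6) = mex{0,0} = 1
G(7) = mex{0,0} = 1
G(8) = mex{1,1} = 0
G(9) = mex{1,1,0} = 2
G(10) = mex{0,0,0,0} = 1
G(11) = mex{2,0,1,0,0} = 3
G(12) = mex{1,1,1,1,0} = 2
G(13) = mex{3,1,0,1,1} = 2
G(14) = mex{2,0,0,0,1} = 3

3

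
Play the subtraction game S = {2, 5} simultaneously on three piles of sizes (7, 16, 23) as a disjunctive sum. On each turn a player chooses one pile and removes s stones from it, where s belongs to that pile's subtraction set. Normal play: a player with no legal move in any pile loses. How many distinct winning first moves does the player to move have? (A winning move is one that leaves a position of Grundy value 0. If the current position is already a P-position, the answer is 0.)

All piles use S = {2, 5}:
G(0) = 0
G(1) = mex{} = 0
G(2) = mex{0} = 1
G(3) = mex{0} = 1
G(4) = mex{1} = 0
G(5) = mex{1,0} = 2
G(6) = mex{0,0} = 1
G(7) = mex{2,1} = 0
G(8) = mex{1,1} = 0
G(9) = mex{0,0} = 1
G(10) = mex{0,2} = 1
G(11) = mex{1,1} = 0
G(12) = mex{1,0} = 2
G(13) = mex{0,0} = 1
G(14) = mex{2,1} = 0
G(15) = mex{1,1} = 0
G(16) = mex{0,0} = 1
G(17) = mex{0,2} = 1
G(18) = mex{1,1} = 0
G(19) = mex{1,0} = 2
G(20) = mex{0,0} = 1
G(21) = mex{2,1} = 0
G(22) = mex{1,1} = 0
G(23) = mex{0,0} = 1
Pile A: G(7) = 0.
Pile B: G(16) = 1.
Pile C: G(23) = 1.
Combined Grundy value = 0 ⊕ 1 ⊕ 1 = 0.
A winning move leaves total XOR = 0, i.e. changes one component's Grundy value g to g ⊕ X where X is the current total.
Pile A: target g' = 0⊕0 = 0, but every legal move changes the Grundy value (mex property), so 0 moves.
Pile B: target g' = 1⊕0 = 1, but every legal move changes the Grundy value (mex property), so 0 moves.
Pile C: target g' = 1⊕0 = 1, but every legal move changes the Grundy value (mex property), so 0 moves.

0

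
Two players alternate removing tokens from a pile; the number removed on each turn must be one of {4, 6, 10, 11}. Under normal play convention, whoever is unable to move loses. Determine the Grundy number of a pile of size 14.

3

G(0) = 0
G(1) = mex{} = 0
G(2) = mex{} = 0
G(3) = mex{} = 0
G(4) = mex{0} = 1
G(5) = mex{0} = 1
G(6) = mex{0,0} = 1
G(7) = mex{0,0} = 1
G(8) = mex{1,0} = 2
G(9) = mex{1,0} = 2
G(10) = mex{1,1,0} = 2
G(11) = mex{1,1,0,0} = 2
G(12) = mex{2,1,0,0} = 3
G(13) = mex{2,1,0,0} = 3
G(14) = mex{2,2,1,0} = 3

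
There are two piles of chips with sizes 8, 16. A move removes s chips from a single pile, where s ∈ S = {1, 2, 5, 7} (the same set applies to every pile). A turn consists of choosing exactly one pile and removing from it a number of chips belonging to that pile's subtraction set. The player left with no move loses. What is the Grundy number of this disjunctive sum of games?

All piles use S = {1, 2, 5, 7}:
n :  0  1  2  3  4  5  6  7  8  9 10 11 12 13 14 15 16
G :  0  1  2  0  1  2  0  1  2  0  1  2  0  1  2  0  1
Pile A: G(8) = 2.
Pile B: G(16) = 1.
Combined Grundy value = 2 ⊕ 1 = 3.

3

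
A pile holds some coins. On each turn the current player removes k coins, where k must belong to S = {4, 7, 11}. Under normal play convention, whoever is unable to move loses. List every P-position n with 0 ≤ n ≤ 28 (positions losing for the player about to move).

0, 1, 2, 3, 15, 16, 17, 18

G(0) = 0
G(1) = mex{} = 0
G(2) = mex{} = 0
G(3) = mex{} = 0
G(4) = mex{0} = 1
G(5) = mex{0} = 1
G(6) = mex{0} = 1
G(7) = mex{0,0} = 1
G(8) = mex{1,0} = 2
G(9) = mex{1,0} = 2
G(10) = mex{1,0} = 2
G(11) = mex{1,1,0} = 2
G(12) = mex{2,1,0} = 3
G(13) = mex{2,1,0} = 3
G(14) = mex{2,1,0} = 3
G(15) = mex{2,2,1} = 0
G(16) = mex{3,2,1} = 0
G(17) = mex{3,2,1} = 0
G(18) = mex{3,2,1} = 0
G(19) = mex{0,3,2} = 1
G(20) = mex{0,3,2} = 1
G(21) = mex{0,3,2} = 1
G(22) = mex{0,0,2} = 1
G(23) = mex{1,0,3} = 2
G(24) = mex{1,0,3} = 2
G(25) = mex{1,0,3} = 2
G(26) = mex{1,1,0} = 2
G(27) = mex{2,1,0} = 3
G(28) = mex{2,1,0} = 3
P-positions are exactly the n with G(n) = 0.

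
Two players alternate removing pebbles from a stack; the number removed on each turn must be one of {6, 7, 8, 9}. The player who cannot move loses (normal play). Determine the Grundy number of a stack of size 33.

0

n :  0  1  2  3  4  5  6  7  8  9 10 11 12 13 14 15 16 17 18 19 20 21 22 23 24 25 26 27 28 29 30 31 32 33
G :  0  0  0  0  0  0  1  1  1  1  1  1  2  2  2  0  0  0  0  0  0  1  1  1  1  1  1  2  2  2  0  0  0  0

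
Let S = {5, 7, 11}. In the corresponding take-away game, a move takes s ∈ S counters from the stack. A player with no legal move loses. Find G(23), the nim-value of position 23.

n :  0  1  2  3  4  5  6  7  8  9 10 11 12 13 14 15 16 17 18 19 20 21 22 23
G :  0  0  0  0  0  1  1  1  1  1  2  2  2  2  2  3  0  0  0  0  0  1  1  1

1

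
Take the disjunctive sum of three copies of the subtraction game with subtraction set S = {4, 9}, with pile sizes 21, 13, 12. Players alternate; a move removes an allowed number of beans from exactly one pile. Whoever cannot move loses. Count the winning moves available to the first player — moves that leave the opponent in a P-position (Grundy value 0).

5

All piles use S = {4, 9}:
n :  0  1  2  3  4  5  6  7  8  9 10 11 12 13 14 15 16 17 18 19 20 21
G :  0  0  0  0  1  1  1  1  0  2  2  2  1  0  0  0  0  1  1  1  1  0
Pile A: G(21) = 0.
Pile B: G(13) = 0.
Pile C: G(12) = 1.
Combined Grundy value = 0 ⊕ 0 ⊕ 1 = 1.
A winning move leaves total XOR = 0, i.e. changes one component's Grundy value g to g ⊕ X where X is the current total.
Pile A: need g' = 0⊕1 = 1. Options: 21−4→G=1, 21−9→G=1. Hits: 2.
Pile B: need g' = 0⊕1 = 1. Options: 13−4→G=2, 13−9→G=1. Hits: 1.
Pile C: need g' = 1⊕1 = 0. Options: 12−4→G=0, 12−9→G=0. Hits: 2.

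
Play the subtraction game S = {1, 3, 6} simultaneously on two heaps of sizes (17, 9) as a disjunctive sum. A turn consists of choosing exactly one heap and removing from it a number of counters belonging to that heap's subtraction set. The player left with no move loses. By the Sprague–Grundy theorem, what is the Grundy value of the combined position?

2

All heaps use S = {1, 3, 6}:
n :  0  1  2  3  4  5  6  7  8  9 10 11 12 13 14 15 16 17
G :  0  1  0  1  0  1  2  3  2  0  1  0  1  0  1  2  3  2
Heap A: G(17) = 2.
Heap B: G(9) = 0.
Combined Grundy value = 2 ⊕ 0 = 2.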